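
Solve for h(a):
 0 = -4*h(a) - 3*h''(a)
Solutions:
 h(a) = C1*sin(2*sqrt(3)*a/3) + C2*cos(2*sqrt(3)*a/3)


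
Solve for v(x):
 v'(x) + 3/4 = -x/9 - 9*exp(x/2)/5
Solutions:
 v(x) = C1 - x^2/18 - 3*x/4 - 18*exp(x/2)/5


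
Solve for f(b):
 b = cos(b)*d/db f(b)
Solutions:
 f(b) = C1 + Integral(b/cos(b), b)


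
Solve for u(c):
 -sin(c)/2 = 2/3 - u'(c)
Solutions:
 u(c) = C1 + 2*c/3 - cos(c)/2


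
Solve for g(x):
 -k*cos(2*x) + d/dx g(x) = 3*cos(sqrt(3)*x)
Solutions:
 g(x) = C1 + k*sin(2*x)/2 + sqrt(3)*sin(sqrt(3)*x)


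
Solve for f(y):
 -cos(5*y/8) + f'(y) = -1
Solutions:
 f(y) = C1 - y + 8*sin(5*y/8)/5


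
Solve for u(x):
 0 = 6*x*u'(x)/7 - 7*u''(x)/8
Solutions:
 u(x) = C1 + C2*erfi(2*sqrt(6)*x/7)


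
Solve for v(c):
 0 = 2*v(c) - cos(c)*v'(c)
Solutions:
 v(c) = C1*(sin(c) + 1)/(sin(c) - 1)


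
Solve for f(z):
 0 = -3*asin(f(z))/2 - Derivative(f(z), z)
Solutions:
 Integral(1/asin(_y), (_y, f(z))) = C1 - 3*z/2


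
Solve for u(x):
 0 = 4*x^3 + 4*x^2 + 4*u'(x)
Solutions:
 u(x) = C1 - x^4/4 - x^3/3


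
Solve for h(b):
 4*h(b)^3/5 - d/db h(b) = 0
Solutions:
 h(b) = -sqrt(10)*sqrt(-1/(C1 + 4*b))/2
 h(b) = sqrt(10)*sqrt(-1/(C1 + 4*b))/2


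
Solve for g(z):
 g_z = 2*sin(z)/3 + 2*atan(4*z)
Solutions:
 g(z) = C1 + 2*z*atan(4*z) - log(16*z^2 + 1)/4 - 2*cos(z)/3


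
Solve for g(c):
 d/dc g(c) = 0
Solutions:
 g(c) = C1


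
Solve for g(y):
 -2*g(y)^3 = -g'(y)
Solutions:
 g(y) = -sqrt(2)*sqrt(-1/(C1 + 2*y))/2
 g(y) = sqrt(2)*sqrt(-1/(C1 + 2*y))/2


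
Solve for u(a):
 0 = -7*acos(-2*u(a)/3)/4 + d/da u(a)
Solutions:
 Integral(1/acos(-2*_y/3), (_y, u(a))) = C1 + 7*a/4


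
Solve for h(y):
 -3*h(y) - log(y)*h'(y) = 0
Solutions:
 h(y) = C1*exp(-3*li(y))


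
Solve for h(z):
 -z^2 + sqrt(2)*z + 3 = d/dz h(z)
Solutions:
 h(z) = C1 - z^3/3 + sqrt(2)*z^2/2 + 3*z


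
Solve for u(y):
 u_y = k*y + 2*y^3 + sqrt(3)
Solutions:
 u(y) = C1 + k*y^2/2 + y^4/2 + sqrt(3)*y


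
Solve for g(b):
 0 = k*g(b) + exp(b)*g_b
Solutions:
 g(b) = C1*exp(k*exp(-b))


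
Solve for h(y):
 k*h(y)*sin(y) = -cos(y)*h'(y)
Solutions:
 h(y) = C1*exp(k*log(cos(y)))


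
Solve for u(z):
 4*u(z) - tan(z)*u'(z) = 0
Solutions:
 u(z) = C1*sin(z)^4


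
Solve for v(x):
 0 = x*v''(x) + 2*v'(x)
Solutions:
 v(x) = C1 + C2/x


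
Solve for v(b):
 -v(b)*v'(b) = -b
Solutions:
 v(b) = -sqrt(C1 + b^2)
 v(b) = sqrt(C1 + b^2)


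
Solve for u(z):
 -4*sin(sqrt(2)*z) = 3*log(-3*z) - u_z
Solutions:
 u(z) = C1 + 3*z*log(-z) - 3*z + 3*z*log(3) - 2*sqrt(2)*cos(sqrt(2)*z)


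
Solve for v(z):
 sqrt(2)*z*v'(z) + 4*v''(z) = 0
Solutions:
 v(z) = C1 + C2*erf(2^(3/4)*z/4)


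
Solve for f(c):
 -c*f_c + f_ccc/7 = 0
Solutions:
 f(c) = C1 + Integral(C2*airyai(7^(1/3)*c) + C3*airybi(7^(1/3)*c), c)


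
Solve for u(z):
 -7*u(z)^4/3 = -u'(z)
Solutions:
 u(z) = (-1/(C1 + 7*z))^(1/3)
 u(z) = (-1/(C1 + 7*z))^(1/3)*(-1 - sqrt(3)*I)/2
 u(z) = (-1/(C1 + 7*z))^(1/3)*(-1 + sqrt(3)*I)/2


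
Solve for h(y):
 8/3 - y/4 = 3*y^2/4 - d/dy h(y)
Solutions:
 h(y) = C1 + y^3/4 + y^2/8 - 8*y/3


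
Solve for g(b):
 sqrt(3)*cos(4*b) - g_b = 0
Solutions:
 g(b) = C1 + sqrt(3)*sin(4*b)/4


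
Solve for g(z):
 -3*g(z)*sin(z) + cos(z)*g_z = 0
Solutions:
 g(z) = C1/cos(z)^3


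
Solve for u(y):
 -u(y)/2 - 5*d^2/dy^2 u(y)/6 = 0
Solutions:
 u(y) = C1*sin(sqrt(15)*y/5) + C2*cos(sqrt(15)*y/5)


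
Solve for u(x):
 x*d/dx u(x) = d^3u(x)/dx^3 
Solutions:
 u(x) = C1 + Integral(C2*airyai(x) + C3*airybi(x), x)


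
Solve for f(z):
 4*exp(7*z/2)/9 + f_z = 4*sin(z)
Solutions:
 f(z) = C1 - 8*exp(7*z/2)/63 - 4*cos(z)


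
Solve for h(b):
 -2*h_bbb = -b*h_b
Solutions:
 h(b) = C1 + Integral(C2*airyai(2^(2/3)*b/2) + C3*airybi(2^(2/3)*b/2), b)


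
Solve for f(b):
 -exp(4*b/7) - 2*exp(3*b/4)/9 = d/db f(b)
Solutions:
 f(b) = C1 - 7*exp(4*b/7)/4 - 8*exp(3*b/4)/27


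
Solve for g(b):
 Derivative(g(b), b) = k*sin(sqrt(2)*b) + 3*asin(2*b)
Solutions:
 g(b) = C1 + 3*b*asin(2*b) - sqrt(2)*k*cos(sqrt(2)*b)/2 + 3*sqrt(1 - 4*b^2)/2


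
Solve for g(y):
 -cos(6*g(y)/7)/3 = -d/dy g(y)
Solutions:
 -y/3 - 7*log(sin(6*g(y)/7) - 1)/12 + 7*log(sin(6*g(y)/7) + 1)/12 = C1


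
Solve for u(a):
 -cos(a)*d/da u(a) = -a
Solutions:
 u(a) = C1 + Integral(a/cos(a), a)


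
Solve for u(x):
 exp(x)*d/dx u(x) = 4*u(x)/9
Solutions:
 u(x) = C1*exp(-4*exp(-x)/9)


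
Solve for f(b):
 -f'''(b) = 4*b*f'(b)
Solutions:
 f(b) = C1 + Integral(C2*airyai(-2^(2/3)*b) + C3*airybi(-2^(2/3)*b), b)


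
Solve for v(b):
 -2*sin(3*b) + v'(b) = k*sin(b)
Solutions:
 v(b) = C1 - k*cos(b) - 2*cos(3*b)/3


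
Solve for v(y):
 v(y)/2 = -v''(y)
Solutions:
 v(y) = C1*sin(sqrt(2)*y/2) + C2*cos(sqrt(2)*y/2)


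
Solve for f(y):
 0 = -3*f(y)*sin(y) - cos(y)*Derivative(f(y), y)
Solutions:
 f(y) = C1*cos(y)^3


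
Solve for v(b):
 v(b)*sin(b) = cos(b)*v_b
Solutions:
 v(b) = C1/cos(b)


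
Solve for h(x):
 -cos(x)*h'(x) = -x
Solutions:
 h(x) = C1 + Integral(x/cos(x), x)


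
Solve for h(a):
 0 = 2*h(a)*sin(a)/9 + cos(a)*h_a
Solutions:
 h(a) = C1*cos(a)^(2/9)


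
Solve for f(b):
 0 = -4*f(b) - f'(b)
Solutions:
 f(b) = C1*exp(-4*b)


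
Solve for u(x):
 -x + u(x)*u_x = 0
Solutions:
 u(x) = -sqrt(C1 + x^2)
 u(x) = sqrt(C1 + x^2)


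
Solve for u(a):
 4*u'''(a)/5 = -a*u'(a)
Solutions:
 u(a) = C1 + Integral(C2*airyai(-10^(1/3)*a/2) + C3*airybi(-10^(1/3)*a/2), a)


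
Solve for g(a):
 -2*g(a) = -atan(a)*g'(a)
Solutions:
 g(a) = C1*exp(2*Integral(1/atan(a), a))


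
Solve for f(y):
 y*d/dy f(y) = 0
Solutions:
 f(y) = C1


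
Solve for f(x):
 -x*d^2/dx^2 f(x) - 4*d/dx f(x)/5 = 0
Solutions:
 f(x) = C1 + C2*x^(1/5)


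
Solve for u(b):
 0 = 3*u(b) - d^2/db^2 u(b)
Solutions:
 u(b) = C1*exp(-sqrt(3)*b) + C2*exp(sqrt(3)*b)


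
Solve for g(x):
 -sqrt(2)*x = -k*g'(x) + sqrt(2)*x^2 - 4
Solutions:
 g(x) = C1 + sqrt(2)*x^3/(3*k) + sqrt(2)*x^2/(2*k) - 4*x/k


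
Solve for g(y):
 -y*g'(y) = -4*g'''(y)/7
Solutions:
 g(y) = C1 + Integral(C2*airyai(14^(1/3)*y/2) + C3*airybi(14^(1/3)*y/2), y)


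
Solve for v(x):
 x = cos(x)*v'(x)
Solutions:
 v(x) = C1 + Integral(x/cos(x), x)


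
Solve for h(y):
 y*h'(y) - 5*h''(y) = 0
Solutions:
 h(y) = C1 + C2*erfi(sqrt(10)*y/10)


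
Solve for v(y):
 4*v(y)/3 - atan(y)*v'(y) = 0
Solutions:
 v(y) = C1*exp(4*Integral(1/atan(y), y)/3)


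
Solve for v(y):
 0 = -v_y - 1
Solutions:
 v(y) = C1 - y


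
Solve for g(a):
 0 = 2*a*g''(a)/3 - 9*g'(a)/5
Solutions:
 g(a) = C1 + C2*a^(37/10)


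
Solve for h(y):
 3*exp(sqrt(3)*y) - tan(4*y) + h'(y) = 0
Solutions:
 h(y) = C1 - sqrt(3)*exp(sqrt(3)*y) - log(cos(4*y))/4


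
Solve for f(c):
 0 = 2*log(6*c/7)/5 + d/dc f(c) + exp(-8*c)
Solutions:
 f(c) = C1 - 2*c*log(c)/5 + 2*c*(-log(6) + 1 + log(7))/5 + exp(-8*c)/8


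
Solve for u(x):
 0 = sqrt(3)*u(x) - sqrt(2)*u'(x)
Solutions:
 u(x) = C1*exp(sqrt(6)*x/2)


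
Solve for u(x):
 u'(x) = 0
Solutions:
 u(x) = C1


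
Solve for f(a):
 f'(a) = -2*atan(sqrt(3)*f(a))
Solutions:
 Integral(1/atan(sqrt(3)*_y), (_y, f(a))) = C1 - 2*a


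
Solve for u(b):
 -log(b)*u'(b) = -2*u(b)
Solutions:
 u(b) = C1*exp(2*li(b))


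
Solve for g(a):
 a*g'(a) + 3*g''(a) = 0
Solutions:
 g(a) = C1 + C2*erf(sqrt(6)*a/6)


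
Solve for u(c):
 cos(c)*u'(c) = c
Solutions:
 u(c) = C1 + Integral(c/cos(c), c)


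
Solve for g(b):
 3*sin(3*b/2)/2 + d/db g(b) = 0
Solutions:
 g(b) = C1 + cos(3*b/2)


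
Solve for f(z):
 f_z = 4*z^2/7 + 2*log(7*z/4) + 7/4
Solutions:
 f(z) = C1 + 4*z^3/21 + 2*z*log(z) - z/4 + z*log(49/16)


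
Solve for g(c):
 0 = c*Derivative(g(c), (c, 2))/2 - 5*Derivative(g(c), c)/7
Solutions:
 g(c) = C1 + C2*c^(17/7)


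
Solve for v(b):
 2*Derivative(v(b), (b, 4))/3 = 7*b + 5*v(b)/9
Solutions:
 v(b) = C1*exp(-5^(1/4)*6^(3/4)*b/6) + C2*exp(5^(1/4)*6^(3/4)*b/6) + C3*sin(5^(1/4)*6^(3/4)*b/6) + C4*cos(5^(1/4)*6^(3/4)*b/6) - 63*b/5


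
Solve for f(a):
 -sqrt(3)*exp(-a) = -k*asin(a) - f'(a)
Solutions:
 f(a) = C1 - a*k*asin(a) - k*sqrt(1 - a^2) - sqrt(3)*exp(-a)


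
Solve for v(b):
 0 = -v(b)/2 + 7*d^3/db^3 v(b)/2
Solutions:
 v(b) = C3*exp(7^(2/3)*b/7) + (C1*sin(sqrt(3)*7^(2/3)*b/14) + C2*cos(sqrt(3)*7^(2/3)*b/14))*exp(-7^(2/3)*b/14)


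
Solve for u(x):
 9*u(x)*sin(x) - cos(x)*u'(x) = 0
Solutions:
 u(x) = C1/cos(x)^9


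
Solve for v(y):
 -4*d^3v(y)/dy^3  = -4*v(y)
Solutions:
 v(y) = C3*exp(y) + (C1*sin(sqrt(3)*y/2) + C2*cos(sqrt(3)*y/2))*exp(-y/2)


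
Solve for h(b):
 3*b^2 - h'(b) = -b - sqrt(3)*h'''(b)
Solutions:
 h(b) = C1 + C2*exp(-3^(3/4)*b/3) + C3*exp(3^(3/4)*b/3) + b^3 + b^2/2 + 6*sqrt(3)*b


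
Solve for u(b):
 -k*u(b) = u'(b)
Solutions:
 u(b) = C1*exp(-b*k)


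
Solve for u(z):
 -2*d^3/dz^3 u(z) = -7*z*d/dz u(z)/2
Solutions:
 u(z) = C1 + Integral(C2*airyai(14^(1/3)*z/2) + C3*airybi(14^(1/3)*z/2), z)


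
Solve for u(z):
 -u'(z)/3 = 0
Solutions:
 u(z) = C1


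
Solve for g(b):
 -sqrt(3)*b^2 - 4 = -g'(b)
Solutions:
 g(b) = C1 + sqrt(3)*b^3/3 + 4*b


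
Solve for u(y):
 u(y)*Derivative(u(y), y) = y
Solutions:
 u(y) = -sqrt(C1 + y^2)
 u(y) = sqrt(C1 + y^2)


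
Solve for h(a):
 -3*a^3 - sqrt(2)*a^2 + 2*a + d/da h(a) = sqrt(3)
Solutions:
 h(a) = C1 + 3*a^4/4 + sqrt(2)*a^3/3 - a^2 + sqrt(3)*a


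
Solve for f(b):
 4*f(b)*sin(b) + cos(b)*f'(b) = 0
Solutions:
 f(b) = C1*cos(b)^4


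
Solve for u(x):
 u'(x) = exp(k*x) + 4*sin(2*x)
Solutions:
 u(x) = C1 - 2*cos(2*x) + exp(k*x)/k


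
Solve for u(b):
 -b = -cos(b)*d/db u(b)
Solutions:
 u(b) = C1 + Integral(b/cos(b), b)


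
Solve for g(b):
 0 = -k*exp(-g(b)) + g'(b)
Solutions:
 g(b) = log(C1 + b*k)


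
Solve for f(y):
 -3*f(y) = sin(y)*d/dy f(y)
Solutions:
 f(y) = C1*(cos(y) + 1)^(3/2)/(cos(y) - 1)^(3/2)


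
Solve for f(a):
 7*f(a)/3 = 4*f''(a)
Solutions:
 f(a) = C1*exp(-sqrt(21)*a/6) + C2*exp(sqrt(21)*a/6)


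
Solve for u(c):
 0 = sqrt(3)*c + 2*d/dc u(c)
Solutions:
 u(c) = C1 - sqrt(3)*c^2/4


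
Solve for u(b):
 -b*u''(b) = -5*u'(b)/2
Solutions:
 u(b) = C1 + C2*b^(7/2)


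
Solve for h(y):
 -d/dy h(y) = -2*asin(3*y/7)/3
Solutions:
 h(y) = C1 + 2*y*asin(3*y/7)/3 + 2*sqrt(49 - 9*y^2)/9


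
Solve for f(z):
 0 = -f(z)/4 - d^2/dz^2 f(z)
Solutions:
 f(z) = C1*sin(z/2) + C2*cos(z/2)


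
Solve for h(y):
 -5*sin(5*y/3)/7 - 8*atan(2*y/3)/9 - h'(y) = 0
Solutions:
 h(y) = C1 - 8*y*atan(2*y/3)/9 + 2*log(4*y^2 + 9)/3 + 3*cos(5*y/3)/7


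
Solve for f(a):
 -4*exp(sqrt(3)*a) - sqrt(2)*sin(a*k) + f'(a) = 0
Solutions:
 f(a) = C1 + 4*sqrt(3)*exp(sqrt(3)*a)/3 - sqrt(2)*cos(a*k)/k


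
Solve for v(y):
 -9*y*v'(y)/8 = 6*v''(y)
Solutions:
 v(y) = C1 + C2*erf(sqrt(6)*y/8)


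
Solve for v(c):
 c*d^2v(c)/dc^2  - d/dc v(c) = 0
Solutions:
 v(c) = C1 + C2*c^2


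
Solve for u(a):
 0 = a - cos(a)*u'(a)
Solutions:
 u(a) = C1 + Integral(a/cos(a), a)


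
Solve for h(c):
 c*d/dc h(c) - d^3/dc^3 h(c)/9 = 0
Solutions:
 h(c) = C1 + Integral(C2*airyai(3^(2/3)*c) + C3*airybi(3^(2/3)*c), c)


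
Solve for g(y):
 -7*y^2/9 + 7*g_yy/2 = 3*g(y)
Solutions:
 g(y) = C1*exp(-sqrt(42)*y/7) + C2*exp(sqrt(42)*y/7) - 7*y^2/27 - 49/81


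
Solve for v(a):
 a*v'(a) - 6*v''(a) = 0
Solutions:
 v(a) = C1 + C2*erfi(sqrt(3)*a/6)


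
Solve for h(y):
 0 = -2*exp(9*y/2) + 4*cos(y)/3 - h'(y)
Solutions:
 h(y) = C1 - 4*exp(9*y/2)/9 + 4*sin(y)/3


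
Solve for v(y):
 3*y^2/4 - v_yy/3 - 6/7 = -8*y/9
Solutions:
 v(y) = C1 + C2*y + 3*y^4/16 + 4*y^3/9 - 9*y^2/7


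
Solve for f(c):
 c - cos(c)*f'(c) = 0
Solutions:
 f(c) = C1 + Integral(c/cos(c), c)


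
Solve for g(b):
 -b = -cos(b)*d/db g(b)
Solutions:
 g(b) = C1 + Integral(b/cos(b), b)


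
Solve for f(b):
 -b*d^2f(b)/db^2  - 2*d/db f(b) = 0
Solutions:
 f(b) = C1 + C2/b


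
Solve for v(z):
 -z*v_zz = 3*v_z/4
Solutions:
 v(z) = C1 + C2*z^(1/4)


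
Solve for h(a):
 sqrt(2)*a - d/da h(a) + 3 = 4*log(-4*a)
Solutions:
 h(a) = C1 + sqrt(2)*a^2/2 - 4*a*log(-a) + a*(7 - 8*log(2))


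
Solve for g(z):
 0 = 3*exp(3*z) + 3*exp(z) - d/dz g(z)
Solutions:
 g(z) = C1 + exp(3*z) + 3*exp(z)


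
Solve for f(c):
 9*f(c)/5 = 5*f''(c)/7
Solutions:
 f(c) = C1*exp(-3*sqrt(7)*c/5) + C2*exp(3*sqrt(7)*c/5)


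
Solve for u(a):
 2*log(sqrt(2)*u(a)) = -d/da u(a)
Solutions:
 Integral(1/(2*log(_y) + log(2)), (_y, u(a))) = C1 - a


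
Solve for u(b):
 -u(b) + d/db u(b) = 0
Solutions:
 u(b) = C1*exp(b)


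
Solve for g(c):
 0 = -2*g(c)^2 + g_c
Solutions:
 g(c) = -1/(C1 + 2*c)


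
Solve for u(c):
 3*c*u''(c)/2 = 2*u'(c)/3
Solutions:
 u(c) = C1 + C2*c^(13/9)


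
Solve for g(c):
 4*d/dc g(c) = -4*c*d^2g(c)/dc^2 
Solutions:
 g(c) = C1 + C2*log(c)


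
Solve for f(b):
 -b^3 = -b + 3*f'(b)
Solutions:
 f(b) = C1 - b^4/12 + b^2/6


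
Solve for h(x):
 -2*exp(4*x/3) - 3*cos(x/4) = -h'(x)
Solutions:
 h(x) = C1 + 3*exp(4*x/3)/2 + 12*sin(x/4)


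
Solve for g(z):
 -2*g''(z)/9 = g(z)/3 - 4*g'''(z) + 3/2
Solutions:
 g(z) = C1*exp(z*(-(81*sqrt(6563) + 6562)^(1/3) - 1/(81*sqrt(6563) + 6562)^(1/3) + 2)/108)*sin(sqrt(3)*z*(-(81*sqrt(6563) + 6562)^(1/3) + (81*sqrt(6563) + 6562)^(-1/3))/108) + C2*exp(z*(-(81*sqrt(6563) + 6562)^(1/3) - 1/(81*sqrt(6563) + 6562)^(1/3) + 2)/108)*cos(sqrt(3)*z*(-(81*sqrt(6563) + 6562)^(1/3) + (81*sqrt(6563) + 6562)^(-1/3))/108) + C3*exp(z*((81*sqrt(6563) + 6562)^(-1/3) + 1 + (81*sqrt(6563) + 6562)^(1/3))/54) - 9/2


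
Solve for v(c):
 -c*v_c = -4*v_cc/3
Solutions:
 v(c) = C1 + C2*erfi(sqrt(6)*c/4)


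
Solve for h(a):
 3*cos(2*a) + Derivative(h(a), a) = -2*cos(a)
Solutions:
 h(a) = C1 - 2*sin(a) - 3*sin(2*a)/2


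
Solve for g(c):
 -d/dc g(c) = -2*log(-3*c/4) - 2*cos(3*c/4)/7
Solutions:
 g(c) = C1 + 2*c*log(-c) - 4*c*log(2) - 2*c + 2*c*log(3) + 8*sin(3*c/4)/21


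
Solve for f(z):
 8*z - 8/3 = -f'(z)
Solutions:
 f(z) = C1 - 4*z^2 + 8*z/3


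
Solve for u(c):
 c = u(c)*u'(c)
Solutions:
 u(c) = -sqrt(C1 + c^2)
 u(c) = sqrt(C1 + c^2)


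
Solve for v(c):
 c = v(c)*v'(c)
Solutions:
 v(c) = -sqrt(C1 + c^2)
 v(c) = sqrt(C1 + c^2)


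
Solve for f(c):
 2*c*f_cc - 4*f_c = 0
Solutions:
 f(c) = C1 + C2*c^3


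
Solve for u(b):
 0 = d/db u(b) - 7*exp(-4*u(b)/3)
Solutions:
 u(b) = 3*log(-I*(C1 + 28*b/3)^(1/4))
 u(b) = 3*log(I*(C1 + 28*b/3)^(1/4))
 u(b) = 3*log(-(C1 + 28*b/3)^(1/4))
 u(b) = 3*log(C1 + 28*b/3)/4


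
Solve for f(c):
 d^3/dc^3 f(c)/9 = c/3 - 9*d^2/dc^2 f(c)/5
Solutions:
 f(c) = C1 + C2*c + C3*exp(-81*c/5) + 5*c^3/162 - 25*c^2/4374


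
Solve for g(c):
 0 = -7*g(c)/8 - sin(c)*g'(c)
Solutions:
 g(c) = C1*(cos(c) + 1)^(7/16)/(cos(c) - 1)^(7/16)


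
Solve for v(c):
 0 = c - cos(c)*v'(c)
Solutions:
 v(c) = C1 + Integral(c/cos(c), c)


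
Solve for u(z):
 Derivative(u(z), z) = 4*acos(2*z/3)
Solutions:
 u(z) = C1 + 4*z*acos(2*z/3) - 2*sqrt(9 - 4*z^2)


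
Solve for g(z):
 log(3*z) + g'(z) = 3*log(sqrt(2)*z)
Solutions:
 g(z) = C1 + 2*z*log(z) - 2*z + z*log(2*sqrt(2)/3)


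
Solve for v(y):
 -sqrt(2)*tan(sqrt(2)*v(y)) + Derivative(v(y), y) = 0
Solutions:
 v(y) = sqrt(2)*(pi - asin(C1*exp(2*y)))/2
 v(y) = sqrt(2)*asin(C1*exp(2*y))/2


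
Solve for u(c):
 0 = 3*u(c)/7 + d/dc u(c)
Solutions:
 u(c) = C1*exp(-3*c/7)


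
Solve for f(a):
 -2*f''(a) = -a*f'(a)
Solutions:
 f(a) = C1 + C2*erfi(a/2)


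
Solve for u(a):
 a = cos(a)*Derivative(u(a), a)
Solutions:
 u(a) = C1 + Integral(a/cos(a), a)


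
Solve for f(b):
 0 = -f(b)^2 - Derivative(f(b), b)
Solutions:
 f(b) = 1/(C1 + b)


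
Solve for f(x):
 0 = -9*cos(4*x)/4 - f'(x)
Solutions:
 f(x) = C1 - 9*sin(4*x)/16


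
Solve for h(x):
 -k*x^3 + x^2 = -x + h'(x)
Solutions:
 h(x) = C1 - k*x^4/4 + x^3/3 + x^2/2


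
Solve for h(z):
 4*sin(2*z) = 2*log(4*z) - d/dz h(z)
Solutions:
 h(z) = C1 + 2*z*log(z) - 2*z + 4*z*log(2) + 2*cos(2*z)


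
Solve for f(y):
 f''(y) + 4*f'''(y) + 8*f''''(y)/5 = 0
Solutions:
 f(y) = C1 + C2*y + C3*exp(y*(-5 + sqrt(15))/4) + C4*exp(-y*(sqrt(15) + 5)/4)


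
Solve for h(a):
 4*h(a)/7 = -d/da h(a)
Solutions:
 h(a) = C1*exp(-4*a/7)


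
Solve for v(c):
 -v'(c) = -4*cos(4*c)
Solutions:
 v(c) = C1 + sin(4*c)


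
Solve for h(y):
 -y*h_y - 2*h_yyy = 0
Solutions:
 h(y) = C1 + Integral(C2*airyai(-2^(2/3)*y/2) + C3*airybi(-2^(2/3)*y/2), y)


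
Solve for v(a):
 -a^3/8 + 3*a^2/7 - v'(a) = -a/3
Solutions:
 v(a) = C1 - a^4/32 + a^3/7 + a^2/6


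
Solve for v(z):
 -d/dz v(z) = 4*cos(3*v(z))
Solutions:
 v(z) = -asin((C1 + exp(24*z))/(C1 - exp(24*z)))/3 + pi/3
 v(z) = asin((C1 + exp(24*z))/(C1 - exp(24*z)))/3


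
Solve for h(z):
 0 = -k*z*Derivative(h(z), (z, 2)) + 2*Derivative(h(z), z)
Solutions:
 h(z) = C1 + z^(((re(k) + 2)*re(k) + im(k)^2)/(re(k)^2 + im(k)^2))*(C2*sin(2*log(z)*Abs(im(k))/(re(k)^2 + im(k)^2)) + C3*cos(2*log(z)*im(k)/(re(k)^2 + im(k)^2)))


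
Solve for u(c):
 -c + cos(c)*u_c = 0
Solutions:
 u(c) = C1 + Integral(c/cos(c), c)


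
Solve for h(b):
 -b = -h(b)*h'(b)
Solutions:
 h(b) = -sqrt(C1 + b^2)
 h(b) = sqrt(C1 + b^2)


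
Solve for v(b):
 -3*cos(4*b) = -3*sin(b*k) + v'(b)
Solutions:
 v(b) = C1 - 3*sin(4*b)/4 - 3*cos(b*k)/k


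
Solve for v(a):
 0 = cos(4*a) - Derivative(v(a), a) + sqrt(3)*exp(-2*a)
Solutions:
 v(a) = C1 + sin(4*a)/4 - sqrt(3)*exp(-2*a)/2


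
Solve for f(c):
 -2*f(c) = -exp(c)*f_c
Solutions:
 f(c) = C1*exp(-2*exp(-c))


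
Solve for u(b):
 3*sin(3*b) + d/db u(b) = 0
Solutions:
 u(b) = C1 + cos(3*b)


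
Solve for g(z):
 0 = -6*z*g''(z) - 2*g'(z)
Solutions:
 g(z) = C1 + C2*z^(2/3)


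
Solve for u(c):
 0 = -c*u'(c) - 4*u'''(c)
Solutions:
 u(c) = C1 + Integral(C2*airyai(-2^(1/3)*c/2) + C3*airybi(-2^(1/3)*c/2), c)


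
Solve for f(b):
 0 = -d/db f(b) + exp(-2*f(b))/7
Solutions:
 f(b) = log(-sqrt(C1 + 14*b)) - log(7)
 f(b) = log(C1 + 14*b)/2 - log(7)


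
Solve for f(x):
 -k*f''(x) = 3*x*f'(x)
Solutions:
 f(x) = C1 + C2*sqrt(k)*erf(sqrt(6)*x*sqrt(1/k)/2)


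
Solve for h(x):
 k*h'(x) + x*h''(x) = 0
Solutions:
 h(x) = C1 + x^(1 - re(k))*(C2*sin(log(x)*Abs(im(k))) + C3*cos(log(x)*im(k)))


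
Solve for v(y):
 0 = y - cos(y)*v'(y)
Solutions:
 v(y) = C1 + Integral(y/cos(y), y)


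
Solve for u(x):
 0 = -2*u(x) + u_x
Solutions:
 u(x) = C1*exp(2*x)


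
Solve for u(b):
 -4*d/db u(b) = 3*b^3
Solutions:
 u(b) = C1 - 3*b^4/16


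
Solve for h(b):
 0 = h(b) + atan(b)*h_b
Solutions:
 h(b) = C1*exp(-Integral(1/atan(b), b))


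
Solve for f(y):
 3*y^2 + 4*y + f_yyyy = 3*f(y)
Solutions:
 f(y) = C1*exp(-3^(1/4)*y) + C2*exp(3^(1/4)*y) + C3*sin(3^(1/4)*y) + C4*cos(3^(1/4)*y) + y^2 + 4*y/3


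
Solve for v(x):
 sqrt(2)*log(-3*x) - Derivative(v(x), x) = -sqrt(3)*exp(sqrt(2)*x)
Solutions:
 v(x) = C1 + sqrt(2)*x*log(-x) + sqrt(2)*x*(-1 + log(3)) + sqrt(6)*exp(sqrt(2)*x)/2


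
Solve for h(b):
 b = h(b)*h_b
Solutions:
 h(b) = -sqrt(C1 + b^2)
 h(b) = sqrt(C1 + b^2)


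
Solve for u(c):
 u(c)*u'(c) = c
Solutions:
 u(c) = -sqrt(C1 + c^2)
 u(c) = sqrt(C1 + c^2)


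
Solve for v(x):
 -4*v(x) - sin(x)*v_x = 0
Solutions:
 v(x) = C1*(cos(x)^2 + 2*cos(x) + 1)/(cos(x)^2 - 2*cos(x) + 1)


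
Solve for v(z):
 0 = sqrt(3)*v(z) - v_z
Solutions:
 v(z) = C1*exp(sqrt(3)*z)


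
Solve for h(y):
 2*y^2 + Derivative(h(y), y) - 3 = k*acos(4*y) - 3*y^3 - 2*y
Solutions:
 h(y) = C1 + k*(y*acos(4*y) - sqrt(1 - 16*y^2)/4) - 3*y^4/4 - 2*y^3/3 - y^2 + 3*y


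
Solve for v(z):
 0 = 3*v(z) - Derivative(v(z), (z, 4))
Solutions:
 v(z) = C1*exp(-3^(1/4)*z) + C2*exp(3^(1/4)*z) + C3*sin(3^(1/4)*z) + C4*cos(3^(1/4)*z)


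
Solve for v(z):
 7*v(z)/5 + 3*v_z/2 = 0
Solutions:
 v(z) = C1*exp(-14*z/15)


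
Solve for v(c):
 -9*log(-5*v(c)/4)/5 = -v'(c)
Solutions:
 -5*Integral(1/(log(-_y) - 2*log(2) + log(5)), (_y, v(c)))/9 = C1 - c


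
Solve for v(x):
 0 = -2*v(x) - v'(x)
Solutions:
 v(x) = C1*exp(-2*x)


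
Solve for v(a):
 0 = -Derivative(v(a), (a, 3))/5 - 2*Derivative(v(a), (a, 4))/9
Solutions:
 v(a) = C1 + C2*a + C3*a^2 + C4*exp(-9*a/10)


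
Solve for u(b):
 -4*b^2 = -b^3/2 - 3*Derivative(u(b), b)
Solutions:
 u(b) = C1 - b^4/24 + 4*b^3/9


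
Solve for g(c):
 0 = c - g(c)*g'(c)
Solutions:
 g(c) = -sqrt(C1 + c^2)
 g(c) = sqrt(C1 + c^2)


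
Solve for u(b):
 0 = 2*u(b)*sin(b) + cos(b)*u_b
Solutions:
 u(b) = C1*cos(b)^2


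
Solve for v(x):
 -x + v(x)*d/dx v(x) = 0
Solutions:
 v(x) = -sqrt(C1 + x^2)
 v(x) = sqrt(C1 + x^2)


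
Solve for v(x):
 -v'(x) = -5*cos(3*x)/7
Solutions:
 v(x) = C1 + 5*sin(3*x)/21


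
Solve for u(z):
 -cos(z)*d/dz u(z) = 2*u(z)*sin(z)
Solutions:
 u(z) = C1*cos(z)^2


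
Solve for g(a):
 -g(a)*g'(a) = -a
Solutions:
 g(a) = -sqrt(C1 + a^2)
 g(a) = sqrt(C1 + a^2)


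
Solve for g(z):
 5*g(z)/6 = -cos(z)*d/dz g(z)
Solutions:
 g(z) = C1*(sin(z) - 1)^(5/12)/(sin(z) + 1)^(5/12)


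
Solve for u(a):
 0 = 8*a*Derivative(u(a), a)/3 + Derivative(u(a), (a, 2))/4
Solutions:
 u(a) = C1 + C2*erf(4*sqrt(3)*a/3)


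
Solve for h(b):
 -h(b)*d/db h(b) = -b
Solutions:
 h(b) = -sqrt(C1 + b^2)
 h(b) = sqrt(C1 + b^2)


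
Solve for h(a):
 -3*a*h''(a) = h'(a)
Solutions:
 h(a) = C1 + C2*a^(2/3)


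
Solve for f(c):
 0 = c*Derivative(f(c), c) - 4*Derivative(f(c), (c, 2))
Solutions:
 f(c) = C1 + C2*erfi(sqrt(2)*c/4)


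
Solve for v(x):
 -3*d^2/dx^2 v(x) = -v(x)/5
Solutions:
 v(x) = C1*exp(-sqrt(15)*x/15) + C2*exp(sqrt(15)*x/15)


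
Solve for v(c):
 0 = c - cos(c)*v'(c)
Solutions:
 v(c) = C1 + Integral(c/cos(c), c)


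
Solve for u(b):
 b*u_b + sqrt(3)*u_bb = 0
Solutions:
 u(b) = C1 + C2*erf(sqrt(2)*3^(3/4)*b/6)


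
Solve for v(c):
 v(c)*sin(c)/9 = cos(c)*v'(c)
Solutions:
 v(c) = C1/cos(c)^(1/9)


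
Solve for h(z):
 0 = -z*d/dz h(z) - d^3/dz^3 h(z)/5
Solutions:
 h(z) = C1 + Integral(C2*airyai(-5^(1/3)*z) + C3*airybi(-5^(1/3)*z), z)


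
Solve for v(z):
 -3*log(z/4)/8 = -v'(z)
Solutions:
 v(z) = C1 + 3*z*log(z)/8 - 3*z*log(2)/4 - 3*z/8


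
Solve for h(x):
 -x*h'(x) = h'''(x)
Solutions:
 h(x) = C1 + Integral(C2*airyai(-x) + C3*airybi(-x), x)


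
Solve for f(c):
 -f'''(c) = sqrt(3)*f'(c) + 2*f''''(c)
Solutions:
 f(c) = C1 + C2*exp(c*(-2 + (1 + 54*sqrt(3) + sqrt(-1 + (1 + 54*sqrt(3))^2))^(-1/3) + (1 + 54*sqrt(3) + sqrt(-1 + (1 + 54*sqrt(3))^2))^(1/3))/12)*sin(sqrt(3)*c*(-(1 + 54*sqrt(3) + sqrt(-1 + (1 + 54*sqrt(3))^2))^(1/3) + (1 + 54*sqrt(3) + sqrt(-1 + (1 + 54*sqrt(3))^2))^(-1/3))/12) + C3*exp(c*(-2 + (1 + 54*sqrt(3) + sqrt(-1 + (1 + 54*sqrt(3))^2))^(-1/3) + (1 + 54*sqrt(3) + sqrt(-1 + (1 + 54*sqrt(3))^2))^(1/3))/12)*cos(sqrt(3)*c*(-(1 + 54*sqrt(3) + sqrt(-1 + (1 + 54*sqrt(3))^2))^(1/3) + (1 + 54*sqrt(3) + sqrt(-1 + (1 + 54*sqrt(3))^2))^(-1/3))/12) + C4*exp(-c*((1 + 54*sqrt(3) + sqrt(-1 + (1 + 54*sqrt(3))^2))^(-1/3) + 1 + (1 + 54*sqrt(3) + sqrt(-1 + (1 + 54*sqrt(3))^2))^(1/3))/6)


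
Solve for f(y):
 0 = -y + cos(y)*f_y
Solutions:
 f(y) = C1 + Integral(y/cos(y), y)


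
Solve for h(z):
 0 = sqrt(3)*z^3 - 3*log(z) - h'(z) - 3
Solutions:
 h(z) = C1 + sqrt(3)*z^4/4 - 3*z*log(z)


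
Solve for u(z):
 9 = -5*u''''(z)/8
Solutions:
 u(z) = C1 + C2*z + C3*z^2 + C4*z^3 - 3*z^4/5


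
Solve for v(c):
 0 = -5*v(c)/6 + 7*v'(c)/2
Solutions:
 v(c) = C1*exp(5*c/21)


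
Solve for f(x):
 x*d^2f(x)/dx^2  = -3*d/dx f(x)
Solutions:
 f(x) = C1 + C2/x^2


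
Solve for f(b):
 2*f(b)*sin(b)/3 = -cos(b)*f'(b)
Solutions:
 f(b) = C1*cos(b)^(2/3)


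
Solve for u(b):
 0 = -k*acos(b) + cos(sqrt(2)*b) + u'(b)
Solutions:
 u(b) = C1 + k*(b*acos(b) - sqrt(1 - b^2)) - sqrt(2)*sin(sqrt(2)*b)/2


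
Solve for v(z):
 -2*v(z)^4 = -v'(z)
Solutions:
 v(z) = (-1/(C1 + 6*z))^(1/3)
 v(z) = (-1/(C1 + 2*z))^(1/3)*(-3^(2/3) - 3*3^(1/6)*I)/6
 v(z) = (-1/(C1 + 2*z))^(1/3)*(-3^(2/3) + 3*3^(1/6)*I)/6


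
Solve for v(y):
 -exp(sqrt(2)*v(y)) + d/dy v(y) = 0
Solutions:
 v(y) = sqrt(2)*(2*log(-1/(C1 + y)) - log(2))/4


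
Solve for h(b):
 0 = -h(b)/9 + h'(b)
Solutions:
 h(b) = C1*exp(b/9)


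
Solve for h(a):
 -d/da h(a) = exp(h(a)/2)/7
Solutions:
 h(a) = 2*log(1/(C1 + a)) + 2*log(14)


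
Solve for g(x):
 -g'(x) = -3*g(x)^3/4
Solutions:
 g(x) = -sqrt(2)*sqrt(-1/(C1 + 3*x))
 g(x) = sqrt(2)*sqrt(-1/(C1 + 3*x))


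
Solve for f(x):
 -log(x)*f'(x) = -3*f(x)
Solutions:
 f(x) = C1*exp(3*li(x))


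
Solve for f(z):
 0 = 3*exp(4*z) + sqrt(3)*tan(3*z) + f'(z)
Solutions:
 f(z) = C1 - 3*exp(4*z)/4 + sqrt(3)*log(cos(3*z))/3


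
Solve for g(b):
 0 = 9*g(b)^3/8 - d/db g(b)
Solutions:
 g(b) = -2*sqrt(-1/(C1 + 9*b))
 g(b) = 2*sqrt(-1/(C1 + 9*b))


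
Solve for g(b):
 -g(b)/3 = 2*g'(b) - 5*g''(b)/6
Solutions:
 g(b) = C1*exp(b*(6 - sqrt(46))/5) + C2*exp(b*(6 + sqrt(46))/5)


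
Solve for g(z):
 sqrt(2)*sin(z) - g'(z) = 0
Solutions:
 g(z) = C1 - sqrt(2)*cos(z)


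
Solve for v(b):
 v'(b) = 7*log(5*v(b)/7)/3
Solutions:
 -3*Integral(1/(log(_y) - log(7) + log(5)), (_y, v(b)))/7 = C1 - b


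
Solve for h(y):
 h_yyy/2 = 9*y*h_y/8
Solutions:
 h(y) = C1 + Integral(C2*airyai(2^(1/3)*3^(2/3)*y/2) + C3*airybi(2^(1/3)*3^(2/3)*y/2), y)


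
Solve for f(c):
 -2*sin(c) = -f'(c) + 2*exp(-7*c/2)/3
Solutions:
 f(c) = C1 - 2*cos(c) - 4*exp(-7*c/2)/21


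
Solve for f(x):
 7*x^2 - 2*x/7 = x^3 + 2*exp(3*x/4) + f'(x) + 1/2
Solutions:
 f(x) = C1 - x^4/4 + 7*x^3/3 - x^2/7 - x/2 - 8*exp(3*x/4)/3


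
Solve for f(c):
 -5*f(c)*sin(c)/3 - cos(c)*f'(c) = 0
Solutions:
 f(c) = C1*cos(c)^(5/3)


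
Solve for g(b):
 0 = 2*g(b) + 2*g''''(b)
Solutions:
 g(b) = (C1*sin(sqrt(2)*b/2) + C2*cos(sqrt(2)*b/2))*exp(-sqrt(2)*b/2) + (C3*sin(sqrt(2)*b/2) + C4*cos(sqrt(2)*b/2))*exp(sqrt(2)*b/2)


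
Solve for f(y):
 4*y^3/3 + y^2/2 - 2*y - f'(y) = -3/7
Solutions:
 f(y) = C1 + y^4/3 + y^3/6 - y^2 + 3*y/7


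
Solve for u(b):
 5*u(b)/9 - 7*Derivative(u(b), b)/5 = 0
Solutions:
 u(b) = C1*exp(25*b/63)


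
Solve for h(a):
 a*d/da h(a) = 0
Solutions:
 h(a) = C1


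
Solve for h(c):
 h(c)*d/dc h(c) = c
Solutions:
 h(c) = -sqrt(C1 + c^2)
 h(c) = sqrt(C1 + c^2)


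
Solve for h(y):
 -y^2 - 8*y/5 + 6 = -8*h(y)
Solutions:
 h(y) = y^2/8 + y/5 - 3/4


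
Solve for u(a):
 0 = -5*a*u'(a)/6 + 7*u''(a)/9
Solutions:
 u(a) = C1 + C2*erfi(sqrt(105)*a/14)


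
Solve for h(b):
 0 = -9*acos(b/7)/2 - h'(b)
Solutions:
 h(b) = C1 - 9*b*acos(b/7)/2 + 9*sqrt(49 - b^2)/2


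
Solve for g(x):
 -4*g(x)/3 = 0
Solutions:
 g(x) = 0


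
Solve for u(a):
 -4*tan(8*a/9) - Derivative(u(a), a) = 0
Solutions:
 u(a) = C1 + 9*log(cos(8*a/9))/2


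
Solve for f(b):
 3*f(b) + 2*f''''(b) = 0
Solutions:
 f(b) = (C1*sin(6^(1/4)*b/2) + C2*cos(6^(1/4)*b/2))*exp(-6^(1/4)*b/2) + (C3*sin(6^(1/4)*b/2) + C4*cos(6^(1/4)*b/2))*exp(6^(1/4)*b/2)


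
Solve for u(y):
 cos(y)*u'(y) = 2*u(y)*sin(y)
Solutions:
 u(y) = C1/cos(y)^2


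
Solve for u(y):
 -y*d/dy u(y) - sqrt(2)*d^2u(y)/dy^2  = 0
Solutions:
 u(y) = C1 + C2*erf(2^(1/4)*y/2)


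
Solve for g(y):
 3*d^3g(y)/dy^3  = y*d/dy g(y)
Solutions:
 g(y) = C1 + Integral(C2*airyai(3^(2/3)*y/3) + C3*airybi(3^(2/3)*y/3), y)


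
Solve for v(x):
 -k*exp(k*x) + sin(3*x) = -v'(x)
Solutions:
 v(x) = C1 + exp(k*x) + cos(3*x)/3


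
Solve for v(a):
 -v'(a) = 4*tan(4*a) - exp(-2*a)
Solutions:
 v(a) = C1 - log(tan(4*a)^2 + 1)/2 - exp(-2*a)/2


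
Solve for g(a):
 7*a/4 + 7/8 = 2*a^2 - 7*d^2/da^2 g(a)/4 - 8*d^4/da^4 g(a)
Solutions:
 g(a) = C1 + C2*a + C3*sin(sqrt(14)*a/8) + C4*cos(sqrt(14)*a/8) + 2*a^4/21 - a^3/6 - 1073*a^2/196


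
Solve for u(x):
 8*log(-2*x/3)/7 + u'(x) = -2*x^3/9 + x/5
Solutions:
 u(x) = C1 - x^4/18 + x^2/10 - 8*x*log(-x)/7 + 8*x*(-log(2) + 1 + log(3))/7


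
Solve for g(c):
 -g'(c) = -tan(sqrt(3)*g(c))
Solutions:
 g(c) = sqrt(3)*(pi - asin(C1*exp(sqrt(3)*c)))/3
 g(c) = sqrt(3)*asin(C1*exp(sqrt(3)*c))/3


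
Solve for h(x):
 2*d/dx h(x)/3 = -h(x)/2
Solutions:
 h(x) = C1*exp(-3*x/4)


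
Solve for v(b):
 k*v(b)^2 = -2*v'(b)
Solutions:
 v(b) = 2/(C1 + b*k)


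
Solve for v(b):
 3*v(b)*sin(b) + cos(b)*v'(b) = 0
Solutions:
 v(b) = C1*cos(b)^3


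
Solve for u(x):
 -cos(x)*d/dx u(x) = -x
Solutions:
 u(x) = C1 + Integral(x/cos(x), x)


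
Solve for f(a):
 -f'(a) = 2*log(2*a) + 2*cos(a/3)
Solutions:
 f(a) = C1 - 2*a*log(a) - 2*a*log(2) + 2*a - 6*sin(a/3)


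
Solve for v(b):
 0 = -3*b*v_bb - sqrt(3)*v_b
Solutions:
 v(b) = C1 + C2*b^(1 - sqrt(3)/3)


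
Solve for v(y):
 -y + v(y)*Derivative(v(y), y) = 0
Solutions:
 v(y) = -sqrt(C1 + y^2)
 v(y) = sqrt(C1 + y^2)


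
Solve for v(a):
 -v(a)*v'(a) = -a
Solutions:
 v(a) = -sqrt(C1 + a^2)
 v(a) = sqrt(C1 + a^2)


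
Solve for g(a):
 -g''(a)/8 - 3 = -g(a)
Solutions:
 g(a) = C1*exp(-2*sqrt(2)*a) + C2*exp(2*sqrt(2)*a) + 3


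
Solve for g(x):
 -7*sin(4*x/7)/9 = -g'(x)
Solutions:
 g(x) = C1 - 49*cos(4*x/7)/36


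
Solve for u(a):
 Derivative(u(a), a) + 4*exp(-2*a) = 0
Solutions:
 u(a) = C1 + 2*exp(-2*a)


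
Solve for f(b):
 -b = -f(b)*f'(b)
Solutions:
 f(b) = -sqrt(C1 + b^2)
 f(b) = sqrt(C1 + b^2)


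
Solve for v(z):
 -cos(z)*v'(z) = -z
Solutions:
 v(z) = C1 + Integral(z/cos(z), z)


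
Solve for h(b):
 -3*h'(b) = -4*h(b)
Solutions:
 h(b) = C1*exp(4*b/3)


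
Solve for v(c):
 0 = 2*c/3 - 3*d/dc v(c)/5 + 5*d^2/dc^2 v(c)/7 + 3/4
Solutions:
 v(c) = C1 + C2*exp(21*c/25) + 5*c^2/9 + 1945*c/756


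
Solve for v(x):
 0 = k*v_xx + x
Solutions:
 v(x) = C1 + C2*x - x^3/(6*k)


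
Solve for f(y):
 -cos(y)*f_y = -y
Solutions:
 f(y) = C1 + Integral(y/cos(y), y)


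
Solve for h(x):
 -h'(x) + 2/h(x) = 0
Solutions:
 h(x) = -sqrt(C1 + 4*x)
 h(x) = sqrt(C1 + 4*x)


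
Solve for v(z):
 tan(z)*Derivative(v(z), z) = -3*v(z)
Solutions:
 v(z) = C1/sin(z)^3


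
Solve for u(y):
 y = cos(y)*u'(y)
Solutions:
 u(y) = C1 + Integral(y/cos(y), y)


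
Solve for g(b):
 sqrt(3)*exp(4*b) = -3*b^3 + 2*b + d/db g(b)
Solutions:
 g(b) = C1 + 3*b^4/4 - b^2 + sqrt(3)*exp(4*b)/4


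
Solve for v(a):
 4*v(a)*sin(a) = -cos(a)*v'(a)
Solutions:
 v(a) = C1*cos(a)^4


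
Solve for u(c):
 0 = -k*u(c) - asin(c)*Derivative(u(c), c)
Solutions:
 u(c) = C1*exp(-k*Integral(1/asin(c), c))


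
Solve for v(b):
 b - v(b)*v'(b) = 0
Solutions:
 v(b) = -sqrt(C1 + b^2)
 v(b) = sqrt(C1 + b^2)


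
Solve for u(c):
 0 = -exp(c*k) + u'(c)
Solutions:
 u(c) = C1 + exp(c*k)/k


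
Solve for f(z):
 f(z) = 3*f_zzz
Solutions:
 f(z) = C3*exp(3^(2/3)*z/3) + (C1*sin(3^(1/6)*z/2) + C2*cos(3^(1/6)*z/2))*exp(-3^(2/3)*z/6)


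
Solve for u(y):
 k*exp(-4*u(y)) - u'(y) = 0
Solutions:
 u(y) = log(-I*(C1 + 4*k*y)^(1/4))
 u(y) = log(I*(C1 + 4*k*y)^(1/4))
 u(y) = log(-(C1 + 4*k*y)^(1/4))
 u(y) = log(C1 + 4*k*y)/4


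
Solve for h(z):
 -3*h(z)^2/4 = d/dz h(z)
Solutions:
 h(z) = 4/(C1 + 3*z)


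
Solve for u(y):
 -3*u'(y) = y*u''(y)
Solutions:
 u(y) = C1 + C2/y^2


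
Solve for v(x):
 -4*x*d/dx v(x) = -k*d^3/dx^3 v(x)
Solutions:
 v(x) = C1 + Integral(C2*airyai(2^(2/3)*x*(1/k)^(1/3)) + C3*airybi(2^(2/3)*x*(1/k)^(1/3)), x)


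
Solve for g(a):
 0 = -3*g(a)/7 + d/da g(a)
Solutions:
 g(a) = C1*exp(3*a/7)


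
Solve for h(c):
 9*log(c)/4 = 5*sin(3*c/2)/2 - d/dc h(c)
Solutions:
 h(c) = C1 - 9*c*log(c)/4 + 9*c/4 - 5*cos(3*c/2)/3


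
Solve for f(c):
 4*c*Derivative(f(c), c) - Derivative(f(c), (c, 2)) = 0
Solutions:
 f(c) = C1 + C2*erfi(sqrt(2)*c)


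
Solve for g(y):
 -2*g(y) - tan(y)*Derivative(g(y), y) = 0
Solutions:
 g(y) = C1/sin(y)^2


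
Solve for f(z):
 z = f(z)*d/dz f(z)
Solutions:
 f(z) = -sqrt(C1 + z^2)
 f(z) = sqrt(C1 + z^2)


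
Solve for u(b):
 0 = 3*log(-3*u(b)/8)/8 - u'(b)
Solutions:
 -8*Integral(1/(log(-_y) - 3*log(2) + log(3)), (_y, u(b)))/3 = C1 - b


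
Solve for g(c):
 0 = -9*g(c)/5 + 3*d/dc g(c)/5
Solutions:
 g(c) = C1*exp(3*c)


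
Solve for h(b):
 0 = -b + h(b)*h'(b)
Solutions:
 h(b) = -sqrt(C1 + b^2)
 h(b) = sqrt(C1 + b^2)


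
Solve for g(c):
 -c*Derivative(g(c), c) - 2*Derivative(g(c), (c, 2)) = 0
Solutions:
 g(c) = C1 + C2*erf(c/2)


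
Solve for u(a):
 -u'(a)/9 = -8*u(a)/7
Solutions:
 u(a) = C1*exp(72*a/7)


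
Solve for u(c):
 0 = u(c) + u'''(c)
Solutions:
 u(c) = C3*exp(-c) + (C1*sin(sqrt(3)*c/2) + C2*cos(sqrt(3)*c/2))*exp(c/2)


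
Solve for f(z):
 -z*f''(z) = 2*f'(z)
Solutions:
 f(z) = C1 + C2/z


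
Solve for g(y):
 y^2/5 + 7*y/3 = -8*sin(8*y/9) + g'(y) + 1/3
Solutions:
 g(y) = C1 + y^3/15 + 7*y^2/6 - y/3 - 9*cos(8*y/9)


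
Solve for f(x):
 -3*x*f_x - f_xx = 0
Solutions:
 f(x) = C1 + C2*erf(sqrt(6)*x/2)


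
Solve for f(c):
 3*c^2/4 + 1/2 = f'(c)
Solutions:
 f(c) = C1 + c^3/4 + c/2


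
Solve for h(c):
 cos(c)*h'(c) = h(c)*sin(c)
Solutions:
 h(c) = C1/cos(c)


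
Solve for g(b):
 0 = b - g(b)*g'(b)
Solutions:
 g(b) = -sqrt(C1 + b^2)
 g(b) = sqrt(C1 + b^2)


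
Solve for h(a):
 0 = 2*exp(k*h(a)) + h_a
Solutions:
 h(a) = Piecewise((log(1/(C1*k + 2*a*k))/k, Ne(k, 0)), (nan, True))
 h(a) = Piecewise((C1 - 2*a, Eq(k, 0)), (nan, True))


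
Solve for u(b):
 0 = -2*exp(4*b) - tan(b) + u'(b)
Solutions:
 u(b) = C1 + exp(4*b)/2 - log(cos(b))


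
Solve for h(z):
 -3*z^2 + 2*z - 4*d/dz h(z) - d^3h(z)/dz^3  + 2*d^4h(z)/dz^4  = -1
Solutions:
 h(z) = C1 + C2*exp(z*(-(12*sqrt(327) + 217)^(1/3) - 1/(12*sqrt(327) + 217)^(1/3) + 2)/12)*sin(sqrt(3)*z*(-(12*sqrt(327) + 217)^(1/3) + (12*sqrt(327) + 217)^(-1/3))/12) + C3*exp(z*(-(12*sqrt(327) + 217)^(1/3) - 1/(12*sqrt(327) + 217)^(1/3) + 2)/12)*cos(sqrt(3)*z*(-(12*sqrt(327) + 217)^(1/3) + (12*sqrt(327) + 217)^(-1/3))/12) + C4*exp(z*((12*sqrt(327) + 217)^(-1/3) + 1 + (12*sqrt(327) + 217)^(1/3))/6) - z^3/4 + z^2/4 + 5*z/8


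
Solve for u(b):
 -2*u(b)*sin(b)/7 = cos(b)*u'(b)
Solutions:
 u(b) = C1*cos(b)^(2/7)


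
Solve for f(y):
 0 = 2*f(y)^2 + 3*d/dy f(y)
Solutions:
 f(y) = 3/(C1 + 2*y)


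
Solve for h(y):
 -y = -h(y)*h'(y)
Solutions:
 h(y) = -sqrt(C1 + y^2)
 h(y) = sqrt(C1 + y^2)


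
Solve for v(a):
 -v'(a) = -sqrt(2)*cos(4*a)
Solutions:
 v(a) = C1 + sqrt(2)*sin(4*a)/4


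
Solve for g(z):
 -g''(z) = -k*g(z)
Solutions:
 g(z) = C1*exp(-sqrt(k)*z) + C2*exp(sqrt(k)*z)


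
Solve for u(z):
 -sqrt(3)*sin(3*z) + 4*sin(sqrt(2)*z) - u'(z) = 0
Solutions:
 u(z) = C1 + sqrt(3)*cos(3*z)/3 - 2*sqrt(2)*cos(sqrt(2)*z)


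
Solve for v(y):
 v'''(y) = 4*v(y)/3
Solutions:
 v(y) = C3*exp(6^(2/3)*y/3) + (C1*sin(2^(2/3)*3^(1/6)*y/2) + C2*cos(2^(2/3)*3^(1/6)*y/2))*exp(-6^(2/3)*y/6)


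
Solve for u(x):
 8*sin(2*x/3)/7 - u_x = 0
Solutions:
 u(x) = C1 - 12*cos(2*x/3)/7


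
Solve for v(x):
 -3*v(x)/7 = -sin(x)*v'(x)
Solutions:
 v(x) = C1*(cos(x) - 1)^(3/14)/(cos(x) + 1)^(3/14)


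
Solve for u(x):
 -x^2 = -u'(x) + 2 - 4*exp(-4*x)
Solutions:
 u(x) = C1 + x^3/3 + 2*x + exp(-4*x)


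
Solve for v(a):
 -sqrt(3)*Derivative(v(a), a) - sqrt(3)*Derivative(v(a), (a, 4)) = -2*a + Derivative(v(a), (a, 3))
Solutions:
 v(a) = C1 + C2*exp(a*(-4*sqrt(3) + 2*18^(1/3)/(2*sqrt(3) + 243 + sqrt(-12 + (2*sqrt(3) + 243)^2))^(1/3) + 12^(1/3)*(2*sqrt(3) + 243 + sqrt(-12 + (2*sqrt(3) + 243)^2))^(1/3))/36)*sin(2^(1/3)*3^(1/6)*a*(-2^(1/3)*3^(2/3)*(2*sqrt(3) + 243 + 9*sqrt(-4/27 + (2*sqrt(3)/9 + 27)^2))^(1/3) + 6/(2*sqrt(3) + 243 + 9*sqrt(-4/27 + (2*sqrt(3)/9 + 27)^2))^(1/3))/36) + C3*exp(a*(-4*sqrt(3) + 2*18^(1/3)/(2*sqrt(3) + 243 + sqrt(-12 + (2*sqrt(3) + 243)^2))^(1/3) + 12^(1/3)*(2*sqrt(3) + 243 + sqrt(-12 + (2*sqrt(3) + 243)^2))^(1/3))/36)*cos(2^(1/3)*3^(1/6)*a*(-2^(1/3)*3^(2/3)*(2*sqrt(3) + 243 + 9*sqrt(-4/27 + (2*sqrt(3)/9 + 27)^2))^(1/3) + 6/(2*sqrt(3) + 243 + 9*sqrt(-4/27 + (2*sqrt(3)/9 + 27)^2))^(1/3))/36) + C4*exp(-a*(2*18^(1/3)/(2*sqrt(3) + 243 + sqrt(-12 + (2*sqrt(3) + 243)^2))^(1/3) + 2*sqrt(3) + 12^(1/3)*(2*sqrt(3) + 243 + sqrt(-12 + (2*sqrt(3) + 243)^2))^(1/3))/18) + sqrt(3)*a^2/3


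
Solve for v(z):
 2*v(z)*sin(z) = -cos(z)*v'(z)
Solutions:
 v(z) = C1*cos(z)^2


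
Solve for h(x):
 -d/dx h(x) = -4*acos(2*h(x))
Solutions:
 Integral(1/acos(2*_y), (_y, h(x))) = C1 + 4*x


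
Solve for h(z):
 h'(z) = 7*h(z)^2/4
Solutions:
 h(z) = -4/(C1 + 7*z)


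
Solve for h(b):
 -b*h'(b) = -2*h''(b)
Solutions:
 h(b) = C1 + C2*erfi(b/2)


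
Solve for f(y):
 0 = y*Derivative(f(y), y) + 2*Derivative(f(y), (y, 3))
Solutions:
 f(y) = C1 + Integral(C2*airyai(-2^(2/3)*y/2) + C3*airybi(-2^(2/3)*y/2), y)


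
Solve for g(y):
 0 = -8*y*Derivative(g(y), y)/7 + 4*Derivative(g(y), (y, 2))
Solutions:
 g(y) = C1 + C2*erfi(sqrt(7)*y/7)


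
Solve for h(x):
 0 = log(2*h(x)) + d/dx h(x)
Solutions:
 Integral(1/(log(_y) + log(2)), (_y, h(x))) = C1 - x


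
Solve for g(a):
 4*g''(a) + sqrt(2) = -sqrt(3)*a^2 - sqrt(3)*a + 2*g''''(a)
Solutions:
 g(a) = C1 + C2*a + C3*exp(-sqrt(2)*a) + C4*exp(sqrt(2)*a) - sqrt(3)*a^4/48 - sqrt(3)*a^3/24 + a^2*(-sqrt(3) - sqrt(2))/8


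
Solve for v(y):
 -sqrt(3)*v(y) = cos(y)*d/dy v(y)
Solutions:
 v(y) = C1*(sin(y) - 1)^(sqrt(3)/2)/(sin(y) + 1)^(sqrt(3)/2)


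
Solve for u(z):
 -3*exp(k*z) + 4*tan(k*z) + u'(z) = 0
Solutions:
 u(z) = C1 + 3*Piecewise((exp(k*z)/k, Ne(k, 0)), (z, True)) - 4*Piecewise((-log(cos(k*z))/k, Ne(k, 0)), (0, True))


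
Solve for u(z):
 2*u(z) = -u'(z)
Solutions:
 u(z) = C1*exp(-2*z)


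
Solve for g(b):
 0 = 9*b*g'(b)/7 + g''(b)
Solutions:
 g(b) = C1 + C2*erf(3*sqrt(14)*b/14)


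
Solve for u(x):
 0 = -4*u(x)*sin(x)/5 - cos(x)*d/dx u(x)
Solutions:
 u(x) = C1*cos(x)^(4/5)


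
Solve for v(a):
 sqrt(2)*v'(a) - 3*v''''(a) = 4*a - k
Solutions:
 v(a) = C1 + C4*exp(2^(1/6)*3^(2/3)*a/3) + sqrt(2)*a^2 - sqrt(2)*a*k/2 + (C2*sin(6^(1/6)*a/2) + C3*cos(6^(1/6)*a/2))*exp(-2^(1/6)*3^(2/3)*a/6)


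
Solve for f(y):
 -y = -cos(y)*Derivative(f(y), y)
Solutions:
 f(y) = C1 + Integral(y/cos(y), y)


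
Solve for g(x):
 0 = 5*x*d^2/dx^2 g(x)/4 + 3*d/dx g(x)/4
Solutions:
 g(x) = C1 + C2*x^(2/5)


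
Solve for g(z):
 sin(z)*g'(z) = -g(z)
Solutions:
 g(z) = C1*sqrt(cos(z) + 1)/sqrt(cos(z) - 1)


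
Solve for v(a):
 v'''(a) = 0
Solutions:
 v(a) = C1 + C2*a + C3*a^2


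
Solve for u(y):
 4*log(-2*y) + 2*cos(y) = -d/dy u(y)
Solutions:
 u(y) = C1 - 4*y*log(-y) - 4*y*log(2) + 4*y - 2*sin(y)


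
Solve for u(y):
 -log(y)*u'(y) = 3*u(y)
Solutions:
 u(y) = C1*exp(-3*li(y))


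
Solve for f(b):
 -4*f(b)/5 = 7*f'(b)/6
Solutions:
 f(b) = C1*exp(-24*b/35)


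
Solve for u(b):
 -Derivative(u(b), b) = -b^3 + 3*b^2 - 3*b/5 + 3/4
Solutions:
 u(b) = C1 + b^4/4 - b^3 + 3*b^2/10 - 3*b/4


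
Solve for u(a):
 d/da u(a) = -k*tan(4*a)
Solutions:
 u(a) = C1 + k*log(cos(4*a))/4


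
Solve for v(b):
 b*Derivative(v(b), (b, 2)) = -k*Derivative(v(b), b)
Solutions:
 v(b) = C1 + b^(1 - re(k))*(C2*sin(log(b)*Abs(im(k))) + C3*cos(log(b)*im(k)))
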